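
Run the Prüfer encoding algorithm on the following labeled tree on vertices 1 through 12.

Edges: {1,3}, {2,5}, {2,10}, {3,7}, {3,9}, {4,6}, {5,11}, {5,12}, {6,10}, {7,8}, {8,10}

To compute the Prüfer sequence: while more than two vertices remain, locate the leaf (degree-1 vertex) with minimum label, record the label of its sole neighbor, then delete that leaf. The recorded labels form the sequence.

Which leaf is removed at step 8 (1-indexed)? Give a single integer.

Answer: 10

Derivation:
Step 1: current leaves = {1,4,9,11,12}. Remove leaf 1 (neighbor: 3).
Step 2: current leaves = {4,9,11,12}. Remove leaf 4 (neighbor: 6).
Step 3: current leaves = {6,9,11,12}. Remove leaf 6 (neighbor: 10).
Step 4: current leaves = {9,11,12}. Remove leaf 9 (neighbor: 3).
Step 5: current leaves = {3,11,12}. Remove leaf 3 (neighbor: 7).
Step 6: current leaves = {7,11,12}. Remove leaf 7 (neighbor: 8).
Step 7: current leaves = {8,11,12}. Remove leaf 8 (neighbor: 10).
Step 8: current leaves = {10,11,12}. Remove leaf 10 (neighbor: 2).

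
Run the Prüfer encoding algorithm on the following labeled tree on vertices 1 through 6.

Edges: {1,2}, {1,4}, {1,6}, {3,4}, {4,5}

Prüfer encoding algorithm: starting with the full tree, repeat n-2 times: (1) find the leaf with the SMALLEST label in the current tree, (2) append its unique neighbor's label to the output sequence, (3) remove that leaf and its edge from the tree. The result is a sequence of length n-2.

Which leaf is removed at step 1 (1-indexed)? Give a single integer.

Step 1: current leaves = {2,3,5,6}. Remove leaf 2 (neighbor: 1).

Answer: 2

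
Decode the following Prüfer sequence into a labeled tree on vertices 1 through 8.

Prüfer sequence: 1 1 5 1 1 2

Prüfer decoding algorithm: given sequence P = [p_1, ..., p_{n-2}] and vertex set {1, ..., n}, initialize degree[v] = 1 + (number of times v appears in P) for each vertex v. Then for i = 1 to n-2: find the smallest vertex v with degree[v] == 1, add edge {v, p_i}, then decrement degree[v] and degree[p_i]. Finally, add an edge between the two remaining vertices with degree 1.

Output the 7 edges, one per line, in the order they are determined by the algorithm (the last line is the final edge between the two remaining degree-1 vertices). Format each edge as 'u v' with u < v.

Answer: 1 3
1 4
5 6
1 5
1 7
1 2
2 8

Derivation:
Initial degrees: {1:5, 2:2, 3:1, 4:1, 5:2, 6:1, 7:1, 8:1}
Step 1: smallest deg-1 vertex = 3, p_1 = 1. Add edge {1,3}. Now deg[3]=0, deg[1]=4.
Step 2: smallest deg-1 vertex = 4, p_2 = 1. Add edge {1,4}. Now deg[4]=0, deg[1]=3.
Step 3: smallest deg-1 vertex = 6, p_3 = 5. Add edge {5,6}. Now deg[6]=0, deg[5]=1.
Step 4: smallest deg-1 vertex = 5, p_4 = 1. Add edge {1,5}. Now deg[5]=0, deg[1]=2.
Step 5: smallest deg-1 vertex = 7, p_5 = 1. Add edge {1,7}. Now deg[7]=0, deg[1]=1.
Step 6: smallest deg-1 vertex = 1, p_6 = 2. Add edge {1,2}. Now deg[1]=0, deg[2]=1.
Final: two remaining deg-1 vertices are 2, 8. Add edge {2,8}.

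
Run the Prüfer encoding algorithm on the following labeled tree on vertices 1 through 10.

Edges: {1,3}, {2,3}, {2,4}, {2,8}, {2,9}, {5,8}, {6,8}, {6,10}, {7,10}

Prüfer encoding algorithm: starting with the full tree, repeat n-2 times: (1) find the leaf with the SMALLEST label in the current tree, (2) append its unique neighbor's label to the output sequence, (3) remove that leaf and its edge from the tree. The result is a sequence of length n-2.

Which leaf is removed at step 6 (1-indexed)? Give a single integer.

Step 1: current leaves = {1,4,5,7,9}. Remove leaf 1 (neighbor: 3).
Step 2: current leaves = {3,4,5,7,9}. Remove leaf 3 (neighbor: 2).
Step 3: current leaves = {4,5,7,9}. Remove leaf 4 (neighbor: 2).
Step 4: current leaves = {5,7,9}. Remove leaf 5 (neighbor: 8).
Step 5: current leaves = {7,9}. Remove leaf 7 (neighbor: 10).
Step 6: current leaves = {9,10}. Remove leaf 9 (neighbor: 2).

Answer: 9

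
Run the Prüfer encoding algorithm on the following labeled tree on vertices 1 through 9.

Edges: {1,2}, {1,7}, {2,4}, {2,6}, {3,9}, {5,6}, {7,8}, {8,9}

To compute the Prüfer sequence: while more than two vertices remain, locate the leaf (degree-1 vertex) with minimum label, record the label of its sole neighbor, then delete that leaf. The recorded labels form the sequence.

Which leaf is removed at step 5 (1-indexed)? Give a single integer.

Answer: 2

Derivation:
Step 1: current leaves = {3,4,5}. Remove leaf 3 (neighbor: 9).
Step 2: current leaves = {4,5,9}. Remove leaf 4 (neighbor: 2).
Step 3: current leaves = {5,9}. Remove leaf 5 (neighbor: 6).
Step 4: current leaves = {6,9}. Remove leaf 6 (neighbor: 2).
Step 5: current leaves = {2,9}. Remove leaf 2 (neighbor: 1).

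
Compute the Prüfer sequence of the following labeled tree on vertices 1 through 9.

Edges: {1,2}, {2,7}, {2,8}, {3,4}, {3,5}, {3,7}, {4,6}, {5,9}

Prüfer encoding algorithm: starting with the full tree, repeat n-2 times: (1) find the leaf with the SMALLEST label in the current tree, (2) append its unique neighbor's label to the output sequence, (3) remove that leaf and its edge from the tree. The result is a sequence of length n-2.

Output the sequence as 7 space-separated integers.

Answer: 2 4 3 2 7 3 5

Derivation:
Step 1: leaves = {1,6,8,9}. Remove smallest leaf 1, emit neighbor 2.
Step 2: leaves = {6,8,9}. Remove smallest leaf 6, emit neighbor 4.
Step 3: leaves = {4,8,9}. Remove smallest leaf 4, emit neighbor 3.
Step 4: leaves = {8,9}. Remove smallest leaf 8, emit neighbor 2.
Step 5: leaves = {2,9}. Remove smallest leaf 2, emit neighbor 7.
Step 6: leaves = {7,9}. Remove smallest leaf 7, emit neighbor 3.
Step 7: leaves = {3,9}. Remove smallest leaf 3, emit neighbor 5.
Done: 2 vertices remain (5, 9). Sequence = [2 4 3 2 7 3 5]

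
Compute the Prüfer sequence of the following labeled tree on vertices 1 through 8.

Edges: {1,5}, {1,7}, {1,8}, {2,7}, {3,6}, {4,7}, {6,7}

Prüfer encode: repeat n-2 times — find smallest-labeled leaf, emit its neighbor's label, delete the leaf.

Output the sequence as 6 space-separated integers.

Answer: 7 6 7 1 7 1

Derivation:
Step 1: leaves = {2,3,4,5,8}. Remove smallest leaf 2, emit neighbor 7.
Step 2: leaves = {3,4,5,8}. Remove smallest leaf 3, emit neighbor 6.
Step 3: leaves = {4,5,6,8}. Remove smallest leaf 4, emit neighbor 7.
Step 4: leaves = {5,6,8}. Remove smallest leaf 5, emit neighbor 1.
Step 5: leaves = {6,8}. Remove smallest leaf 6, emit neighbor 7.
Step 6: leaves = {7,8}. Remove smallest leaf 7, emit neighbor 1.
Done: 2 vertices remain (1, 8). Sequence = [7 6 7 1 7 1]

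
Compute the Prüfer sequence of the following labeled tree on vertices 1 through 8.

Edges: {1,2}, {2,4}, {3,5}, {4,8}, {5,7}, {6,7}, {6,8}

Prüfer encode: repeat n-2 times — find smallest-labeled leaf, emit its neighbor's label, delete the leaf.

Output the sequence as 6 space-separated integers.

Answer: 2 4 5 8 7 6

Derivation:
Step 1: leaves = {1,3}. Remove smallest leaf 1, emit neighbor 2.
Step 2: leaves = {2,3}. Remove smallest leaf 2, emit neighbor 4.
Step 3: leaves = {3,4}. Remove smallest leaf 3, emit neighbor 5.
Step 4: leaves = {4,5}. Remove smallest leaf 4, emit neighbor 8.
Step 5: leaves = {5,8}. Remove smallest leaf 5, emit neighbor 7.
Step 6: leaves = {7,8}. Remove smallest leaf 7, emit neighbor 6.
Done: 2 vertices remain (6, 8). Sequence = [2 4 5 8 7 6]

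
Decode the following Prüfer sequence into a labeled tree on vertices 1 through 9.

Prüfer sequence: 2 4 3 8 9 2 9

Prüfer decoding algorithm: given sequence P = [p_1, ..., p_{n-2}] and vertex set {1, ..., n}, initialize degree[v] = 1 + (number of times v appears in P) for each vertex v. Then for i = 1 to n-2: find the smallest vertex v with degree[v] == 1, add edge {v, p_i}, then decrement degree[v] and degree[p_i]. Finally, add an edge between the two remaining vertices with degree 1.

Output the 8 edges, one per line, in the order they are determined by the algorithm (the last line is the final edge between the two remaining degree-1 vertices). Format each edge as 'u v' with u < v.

Initial degrees: {1:1, 2:3, 3:2, 4:2, 5:1, 6:1, 7:1, 8:2, 9:3}
Step 1: smallest deg-1 vertex = 1, p_1 = 2. Add edge {1,2}. Now deg[1]=0, deg[2]=2.
Step 2: smallest deg-1 vertex = 5, p_2 = 4. Add edge {4,5}. Now deg[5]=0, deg[4]=1.
Step 3: smallest deg-1 vertex = 4, p_3 = 3. Add edge {3,4}. Now deg[4]=0, deg[3]=1.
Step 4: smallest deg-1 vertex = 3, p_4 = 8. Add edge {3,8}. Now deg[3]=0, deg[8]=1.
Step 5: smallest deg-1 vertex = 6, p_5 = 9. Add edge {6,9}. Now deg[6]=0, deg[9]=2.
Step 6: smallest deg-1 vertex = 7, p_6 = 2. Add edge {2,7}. Now deg[7]=0, deg[2]=1.
Step 7: smallest deg-1 vertex = 2, p_7 = 9. Add edge {2,9}. Now deg[2]=0, deg[9]=1.
Final: two remaining deg-1 vertices are 8, 9. Add edge {8,9}.

Answer: 1 2
4 5
3 4
3 8
6 9
2 7
2 9
8 9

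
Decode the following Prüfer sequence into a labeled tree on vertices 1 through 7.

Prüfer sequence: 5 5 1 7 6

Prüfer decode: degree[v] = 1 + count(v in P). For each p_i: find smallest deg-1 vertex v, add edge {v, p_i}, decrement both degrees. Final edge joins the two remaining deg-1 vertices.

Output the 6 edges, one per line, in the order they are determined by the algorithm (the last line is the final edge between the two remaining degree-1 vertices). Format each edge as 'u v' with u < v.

Answer: 2 5
3 5
1 4
1 7
5 6
6 7

Derivation:
Initial degrees: {1:2, 2:1, 3:1, 4:1, 5:3, 6:2, 7:2}
Step 1: smallest deg-1 vertex = 2, p_1 = 5. Add edge {2,5}. Now deg[2]=0, deg[5]=2.
Step 2: smallest deg-1 vertex = 3, p_2 = 5. Add edge {3,5}. Now deg[3]=0, deg[5]=1.
Step 3: smallest deg-1 vertex = 4, p_3 = 1. Add edge {1,4}. Now deg[4]=0, deg[1]=1.
Step 4: smallest deg-1 vertex = 1, p_4 = 7. Add edge {1,7}. Now deg[1]=0, deg[7]=1.
Step 5: smallest deg-1 vertex = 5, p_5 = 6. Add edge {5,6}. Now deg[5]=0, deg[6]=1.
Final: two remaining deg-1 vertices are 6, 7. Add edge {6,7}.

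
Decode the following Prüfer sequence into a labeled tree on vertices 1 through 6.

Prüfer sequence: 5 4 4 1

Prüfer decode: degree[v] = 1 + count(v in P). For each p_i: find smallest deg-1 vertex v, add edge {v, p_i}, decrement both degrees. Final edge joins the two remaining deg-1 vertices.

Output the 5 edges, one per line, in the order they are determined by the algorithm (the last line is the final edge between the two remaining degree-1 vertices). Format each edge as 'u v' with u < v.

Initial degrees: {1:2, 2:1, 3:1, 4:3, 5:2, 6:1}
Step 1: smallest deg-1 vertex = 2, p_1 = 5. Add edge {2,5}. Now deg[2]=0, deg[5]=1.
Step 2: smallest deg-1 vertex = 3, p_2 = 4. Add edge {3,4}. Now deg[3]=0, deg[4]=2.
Step 3: smallest deg-1 vertex = 5, p_3 = 4. Add edge {4,5}. Now deg[5]=0, deg[4]=1.
Step 4: smallest deg-1 vertex = 4, p_4 = 1. Add edge {1,4}. Now deg[4]=0, deg[1]=1.
Final: two remaining deg-1 vertices are 1, 6. Add edge {1,6}.

Answer: 2 5
3 4
4 5
1 4
1 6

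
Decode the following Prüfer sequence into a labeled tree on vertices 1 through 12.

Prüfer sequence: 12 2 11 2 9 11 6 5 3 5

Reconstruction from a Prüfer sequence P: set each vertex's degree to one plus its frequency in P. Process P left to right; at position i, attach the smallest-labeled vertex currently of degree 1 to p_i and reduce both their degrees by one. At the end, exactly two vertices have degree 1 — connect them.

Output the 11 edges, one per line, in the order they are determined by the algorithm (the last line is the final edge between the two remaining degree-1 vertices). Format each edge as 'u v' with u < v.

Initial degrees: {1:1, 2:3, 3:2, 4:1, 5:3, 6:2, 7:1, 8:1, 9:2, 10:1, 11:3, 12:2}
Step 1: smallest deg-1 vertex = 1, p_1 = 12. Add edge {1,12}. Now deg[1]=0, deg[12]=1.
Step 2: smallest deg-1 vertex = 4, p_2 = 2. Add edge {2,4}. Now deg[4]=0, deg[2]=2.
Step 3: smallest deg-1 vertex = 7, p_3 = 11. Add edge {7,11}. Now deg[7]=0, deg[11]=2.
Step 4: smallest deg-1 vertex = 8, p_4 = 2. Add edge {2,8}. Now deg[8]=0, deg[2]=1.
Step 5: smallest deg-1 vertex = 2, p_5 = 9. Add edge {2,9}. Now deg[2]=0, deg[9]=1.
Step 6: smallest deg-1 vertex = 9, p_6 = 11. Add edge {9,11}. Now deg[9]=0, deg[11]=1.
Step 7: smallest deg-1 vertex = 10, p_7 = 6. Add edge {6,10}. Now deg[10]=0, deg[6]=1.
Step 8: smallest deg-1 vertex = 6, p_8 = 5. Add edge {5,6}. Now deg[6]=0, deg[5]=2.
Step 9: smallest deg-1 vertex = 11, p_9 = 3. Add edge {3,11}. Now deg[11]=0, deg[3]=1.
Step 10: smallest deg-1 vertex = 3, p_10 = 5. Add edge {3,5}. Now deg[3]=0, deg[5]=1.
Final: two remaining deg-1 vertices are 5, 12. Add edge {5,12}.

Answer: 1 12
2 4
7 11
2 8
2 9
9 11
6 10
5 6
3 11
3 5
5 12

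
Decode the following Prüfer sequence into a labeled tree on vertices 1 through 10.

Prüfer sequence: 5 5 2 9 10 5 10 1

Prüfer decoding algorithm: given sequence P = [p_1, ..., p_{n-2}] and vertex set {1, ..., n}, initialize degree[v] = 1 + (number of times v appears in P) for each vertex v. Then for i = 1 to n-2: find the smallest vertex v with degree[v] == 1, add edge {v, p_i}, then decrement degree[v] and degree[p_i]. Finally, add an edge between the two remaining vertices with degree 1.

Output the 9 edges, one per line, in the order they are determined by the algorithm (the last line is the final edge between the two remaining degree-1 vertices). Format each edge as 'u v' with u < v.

Answer: 3 5
4 5
2 6
2 9
7 10
5 8
5 10
1 9
1 10

Derivation:
Initial degrees: {1:2, 2:2, 3:1, 4:1, 5:4, 6:1, 7:1, 8:1, 9:2, 10:3}
Step 1: smallest deg-1 vertex = 3, p_1 = 5. Add edge {3,5}. Now deg[3]=0, deg[5]=3.
Step 2: smallest deg-1 vertex = 4, p_2 = 5. Add edge {4,5}. Now deg[4]=0, deg[5]=2.
Step 3: smallest deg-1 vertex = 6, p_3 = 2. Add edge {2,6}. Now deg[6]=0, deg[2]=1.
Step 4: smallest deg-1 vertex = 2, p_4 = 9. Add edge {2,9}. Now deg[2]=0, deg[9]=1.
Step 5: smallest deg-1 vertex = 7, p_5 = 10. Add edge {7,10}. Now deg[7]=0, deg[10]=2.
Step 6: smallest deg-1 vertex = 8, p_6 = 5. Add edge {5,8}. Now deg[8]=0, deg[5]=1.
Step 7: smallest deg-1 vertex = 5, p_7 = 10. Add edge {5,10}. Now deg[5]=0, deg[10]=1.
Step 8: smallest deg-1 vertex = 9, p_8 = 1. Add edge {1,9}. Now deg[9]=0, deg[1]=1.
Final: two remaining deg-1 vertices are 1, 10. Add edge {1,10}.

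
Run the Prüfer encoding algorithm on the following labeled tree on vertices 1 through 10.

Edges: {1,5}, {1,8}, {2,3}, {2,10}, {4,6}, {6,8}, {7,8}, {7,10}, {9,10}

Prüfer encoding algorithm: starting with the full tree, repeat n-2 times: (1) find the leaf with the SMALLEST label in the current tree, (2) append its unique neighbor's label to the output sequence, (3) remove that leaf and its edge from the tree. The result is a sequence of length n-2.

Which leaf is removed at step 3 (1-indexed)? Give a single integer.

Step 1: current leaves = {3,4,5,9}. Remove leaf 3 (neighbor: 2).
Step 2: current leaves = {2,4,5,9}. Remove leaf 2 (neighbor: 10).
Step 3: current leaves = {4,5,9}. Remove leaf 4 (neighbor: 6).

Answer: 4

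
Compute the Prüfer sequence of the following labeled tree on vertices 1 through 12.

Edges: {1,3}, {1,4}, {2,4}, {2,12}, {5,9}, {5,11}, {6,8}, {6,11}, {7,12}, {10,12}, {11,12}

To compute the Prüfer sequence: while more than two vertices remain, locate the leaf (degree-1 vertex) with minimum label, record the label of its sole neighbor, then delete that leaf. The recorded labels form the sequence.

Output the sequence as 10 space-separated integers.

Answer: 1 4 2 12 12 6 11 5 11 12

Derivation:
Step 1: leaves = {3,7,8,9,10}. Remove smallest leaf 3, emit neighbor 1.
Step 2: leaves = {1,7,8,9,10}. Remove smallest leaf 1, emit neighbor 4.
Step 3: leaves = {4,7,8,9,10}. Remove smallest leaf 4, emit neighbor 2.
Step 4: leaves = {2,7,8,9,10}. Remove smallest leaf 2, emit neighbor 12.
Step 5: leaves = {7,8,9,10}. Remove smallest leaf 7, emit neighbor 12.
Step 6: leaves = {8,9,10}. Remove smallest leaf 8, emit neighbor 6.
Step 7: leaves = {6,9,10}. Remove smallest leaf 6, emit neighbor 11.
Step 8: leaves = {9,10}. Remove smallest leaf 9, emit neighbor 5.
Step 9: leaves = {5,10}. Remove smallest leaf 5, emit neighbor 11.
Step 10: leaves = {10,11}. Remove smallest leaf 10, emit neighbor 12.
Done: 2 vertices remain (11, 12). Sequence = [1 4 2 12 12 6 11 5 11 12]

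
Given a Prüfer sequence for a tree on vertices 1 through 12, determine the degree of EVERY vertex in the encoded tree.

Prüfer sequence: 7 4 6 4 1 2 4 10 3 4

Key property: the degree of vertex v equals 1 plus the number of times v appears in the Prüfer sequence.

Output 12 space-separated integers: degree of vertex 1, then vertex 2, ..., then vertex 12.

p_1 = 7: count[7] becomes 1
p_2 = 4: count[4] becomes 1
p_3 = 6: count[6] becomes 1
p_4 = 4: count[4] becomes 2
p_5 = 1: count[1] becomes 1
p_6 = 2: count[2] becomes 1
p_7 = 4: count[4] becomes 3
p_8 = 10: count[10] becomes 1
p_9 = 3: count[3] becomes 1
p_10 = 4: count[4] becomes 4
Degrees (1 + count): deg[1]=1+1=2, deg[2]=1+1=2, deg[3]=1+1=2, deg[4]=1+4=5, deg[5]=1+0=1, deg[6]=1+1=2, deg[7]=1+1=2, deg[8]=1+0=1, deg[9]=1+0=1, deg[10]=1+1=2, deg[11]=1+0=1, deg[12]=1+0=1

Answer: 2 2 2 5 1 2 2 1 1 2 1 1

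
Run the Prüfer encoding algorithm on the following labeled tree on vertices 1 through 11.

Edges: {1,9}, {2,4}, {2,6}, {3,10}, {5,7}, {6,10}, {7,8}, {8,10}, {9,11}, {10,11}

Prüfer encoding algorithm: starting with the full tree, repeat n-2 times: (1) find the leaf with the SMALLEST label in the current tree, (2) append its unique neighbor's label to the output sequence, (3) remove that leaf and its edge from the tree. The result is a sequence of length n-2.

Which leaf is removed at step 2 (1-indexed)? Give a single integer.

Answer: 3

Derivation:
Step 1: current leaves = {1,3,4,5}. Remove leaf 1 (neighbor: 9).
Step 2: current leaves = {3,4,5,9}. Remove leaf 3 (neighbor: 10).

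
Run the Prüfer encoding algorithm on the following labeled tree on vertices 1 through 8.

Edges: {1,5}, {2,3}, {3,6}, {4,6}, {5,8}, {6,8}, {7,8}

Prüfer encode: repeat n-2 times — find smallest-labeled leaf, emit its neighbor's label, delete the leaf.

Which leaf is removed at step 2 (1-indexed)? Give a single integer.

Answer: 2

Derivation:
Step 1: current leaves = {1,2,4,7}. Remove leaf 1 (neighbor: 5).
Step 2: current leaves = {2,4,5,7}. Remove leaf 2 (neighbor: 3).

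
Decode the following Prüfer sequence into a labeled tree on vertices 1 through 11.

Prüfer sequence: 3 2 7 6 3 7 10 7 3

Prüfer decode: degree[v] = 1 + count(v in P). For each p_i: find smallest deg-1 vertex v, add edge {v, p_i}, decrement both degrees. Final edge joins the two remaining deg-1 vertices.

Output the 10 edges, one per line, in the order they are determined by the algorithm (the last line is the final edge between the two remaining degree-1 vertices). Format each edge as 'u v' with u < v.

Answer: 1 3
2 4
2 7
5 6
3 6
7 8
9 10
7 10
3 7
3 11

Derivation:
Initial degrees: {1:1, 2:2, 3:4, 4:1, 5:1, 6:2, 7:4, 8:1, 9:1, 10:2, 11:1}
Step 1: smallest deg-1 vertex = 1, p_1 = 3. Add edge {1,3}. Now deg[1]=0, deg[3]=3.
Step 2: smallest deg-1 vertex = 4, p_2 = 2. Add edge {2,4}. Now deg[4]=0, deg[2]=1.
Step 3: smallest deg-1 vertex = 2, p_3 = 7. Add edge {2,7}. Now deg[2]=0, deg[7]=3.
Step 4: smallest deg-1 vertex = 5, p_4 = 6. Add edge {5,6}. Now deg[5]=0, deg[6]=1.
Step 5: smallest deg-1 vertex = 6, p_5 = 3. Add edge {3,6}. Now deg[6]=0, deg[3]=2.
Step 6: smallest deg-1 vertex = 8, p_6 = 7. Add edge {7,8}. Now deg[8]=0, deg[7]=2.
Step 7: smallest deg-1 vertex = 9, p_7 = 10. Add edge {9,10}. Now deg[9]=0, deg[10]=1.
Step 8: smallest deg-1 vertex = 10, p_8 = 7. Add edge {7,10}. Now deg[10]=0, deg[7]=1.
Step 9: smallest deg-1 vertex = 7, p_9 = 3. Add edge {3,7}. Now deg[7]=0, deg[3]=1.
Final: two remaining deg-1 vertices are 3, 11. Add edge {3,11}.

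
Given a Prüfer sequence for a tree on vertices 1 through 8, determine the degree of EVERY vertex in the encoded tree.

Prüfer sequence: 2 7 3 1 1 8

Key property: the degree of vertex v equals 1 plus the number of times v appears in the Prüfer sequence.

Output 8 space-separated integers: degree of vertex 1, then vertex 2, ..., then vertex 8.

Answer: 3 2 2 1 1 1 2 2

Derivation:
p_1 = 2: count[2] becomes 1
p_2 = 7: count[7] becomes 1
p_3 = 3: count[3] becomes 1
p_4 = 1: count[1] becomes 1
p_5 = 1: count[1] becomes 2
p_6 = 8: count[8] becomes 1
Degrees (1 + count): deg[1]=1+2=3, deg[2]=1+1=2, deg[3]=1+1=2, deg[4]=1+0=1, deg[5]=1+0=1, deg[6]=1+0=1, deg[7]=1+1=2, deg[8]=1+1=2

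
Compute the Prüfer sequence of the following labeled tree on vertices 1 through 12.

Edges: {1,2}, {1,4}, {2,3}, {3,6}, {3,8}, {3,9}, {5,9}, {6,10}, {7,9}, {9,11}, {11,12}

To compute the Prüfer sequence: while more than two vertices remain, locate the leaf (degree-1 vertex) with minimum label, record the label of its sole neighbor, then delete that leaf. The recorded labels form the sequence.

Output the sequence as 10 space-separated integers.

Answer: 1 2 3 9 9 3 6 3 9 11

Derivation:
Step 1: leaves = {4,5,7,8,10,12}. Remove smallest leaf 4, emit neighbor 1.
Step 2: leaves = {1,5,7,8,10,12}. Remove smallest leaf 1, emit neighbor 2.
Step 3: leaves = {2,5,7,8,10,12}. Remove smallest leaf 2, emit neighbor 3.
Step 4: leaves = {5,7,8,10,12}. Remove smallest leaf 5, emit neighbor 9.
Step 5: leaves = {7,8,10,12}. Remove smallest leaf 7, emit neighbor 9.
Step 6: leaves = {8,10,12}. Remove smallest leaf 8, emit neighbor 3.
Step 7: leaves = {10,12}. Remove smallest leaf 10, emit neighbor 6.
Step 8: leaves = {6,12}. Remove smallest leaf 6, emit neighbor 3.
Step 9: leaves = {3,12}. Remove smallest leaf 3, emit neighbor 9.
Step 10: leaves = {9,12}. Remove smallest leaf 9, emit neighbor 11.
Done: 2 vertices remain (11, 12). Sequence = [1 2 3 9 9 3 6 3 9 11]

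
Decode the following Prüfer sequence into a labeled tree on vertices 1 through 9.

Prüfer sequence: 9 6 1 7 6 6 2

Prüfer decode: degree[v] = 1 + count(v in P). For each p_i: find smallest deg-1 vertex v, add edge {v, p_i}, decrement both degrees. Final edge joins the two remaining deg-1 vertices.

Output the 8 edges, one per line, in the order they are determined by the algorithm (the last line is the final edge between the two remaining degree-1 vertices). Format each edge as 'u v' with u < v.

Answer: 3 9
4 6
1 5
1 7
6 7
6 8
2 6
2 9

Derivation:
Initial degrees: {1:2, 2:2, 3:1, 4:1, 5:1, 6:4, 7:2, 8:1, 9:2}
Step 1: smallest deg-1 vertex = 3, p_1 = 9. Add edge {3,9}. Now deg[3]=0, deg[9]=1.
Step 2: smallest deg-1 vertex = 4, p_2 = 6. Add edge {4,6}. Now deg[4]=0, deg[6]=3.
Step 3: smallest deg-1 vertex = 5, p_3 = 1. Add edge {1,5}. Now deg[5]=0, deg[1]=1.
Step 4: smallest deg-1 vertex = 1, p_4 = 7. Add edge {1,7}. Now deg[1]=0, deg[7]=1.
Step 5: smallest deg-1 vertex = 7, p_5 = 6. Add edge {6,7}. Now deg[7]=0, deg[6]=2.
Step 6: smallest deg-1 vertex = 8, p_6 = 6. Add edge {6,8}. Now deg[8]=0, deg[6]=1.
Step 7: smallest deg-1 vertex = 6, p_7 = 2. Add edge {2,6}. Now deg[6]=0, deg[2]=1.
Final: two remaining deg-1 vertices are 2, 9. Add edge {2,9}.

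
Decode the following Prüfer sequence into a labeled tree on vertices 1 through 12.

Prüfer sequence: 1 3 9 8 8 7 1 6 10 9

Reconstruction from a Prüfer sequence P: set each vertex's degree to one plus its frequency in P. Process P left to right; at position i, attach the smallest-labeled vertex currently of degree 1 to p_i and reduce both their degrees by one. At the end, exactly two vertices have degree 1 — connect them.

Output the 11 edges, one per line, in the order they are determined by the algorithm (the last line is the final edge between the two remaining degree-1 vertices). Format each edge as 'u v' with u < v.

Initial degrees: {1:3, 2:1, 3:2, 4:1, 5:1, 6:2, 7:2, 8:3, 9:3, 10:2, 11:1, 12:1}
Step 1: smallest deg-1 vertex = 2, p_1 = 1. Add edge {1,2}. Now deg[2]=0, deg[1]=2.
Step 2: smallest deg-1 vertex = 4, p_2 = 3. Add edge {3,4}. Now deg[4]=0, deg[3]=1.
Step 3: smallest deg-1 vertex = 3, p_3 = 9. Add edge {3,9}. Now deg[3]=0, deg[9]=2.
Step 4: smallest deg-1 vertex = 5, p_4 = 8. Add edge {5,8}. Now deg[5]=0, deg[8]=2.
Step 5: smallest deg-1 vertex = 11, p_5 = 8. Add edge {8,11}. Now deg[11]=0, deg[8]=1.
Step 6: smallest deg-1 vertex = 8, p_6 = 7. Add edge {7,8}. Now deg[8]=0, deg[7]=1.
Step 7: smallest deg-1 vertex = 7, p_7 = 1. Add edge {1,7}. Now deg[7]=0, deg[1]=1.
Step 8: smallest deg-1 vertex = 1, p_8 = 6. Add edge {1,6}. Now deg[1]=0, deg[6]=1.
Step 9: smallest deg-1 vertex = 6, p_9 = 10. Add edge {6,10}. Now deg[6]=0, deg[10]=1.
Step 10: smallest deg-1 vertex = 10, p_10 = 9. Add edge {9,10}. Now deg[10]=0, deg[9]=1.
Final: two remaining deg-1 vertices are 9, 12. Add edge {9,12}.

Answer: 1 2
3 4
3 9
5 8
8 11
7 8
1 7
1 6
6 10
9 10
9 12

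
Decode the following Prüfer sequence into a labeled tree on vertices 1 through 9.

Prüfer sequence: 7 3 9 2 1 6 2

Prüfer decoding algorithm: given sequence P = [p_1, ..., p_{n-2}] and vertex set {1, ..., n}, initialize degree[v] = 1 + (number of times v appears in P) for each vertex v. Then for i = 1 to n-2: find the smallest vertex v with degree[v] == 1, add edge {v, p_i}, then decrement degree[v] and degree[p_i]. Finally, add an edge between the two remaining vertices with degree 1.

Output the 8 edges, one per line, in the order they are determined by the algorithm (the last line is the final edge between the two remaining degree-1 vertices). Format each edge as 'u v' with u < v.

Answer: 4 7
3 5
3 9
2 7
1 8
1 6
2 6
2 9

Derivation:
Initial degrees: {1:2, 2:3, 3:2, 4:1, 5:1, 6:2, 7:2, 8:1, 9:2}
Step 1: smallest deg-1 vertex = 4, p_1 = 7. Add edge {4,7}. Now deg[4]=0, deg[7]=1.
Step 2: smallest deg-1 vertex = 5, p_2 = 3. Add edge {3,5}. Now deg[5]=0, deg[3]=1.
Step 3: smallest deg-1 vertex = 3, p_3 = 9. Add edge {3,9}. Now deg[3]=0, deg[9]=1.
Step 4: smallest deg-1 vertex = 7, p_4 = 2. Add edge {2,7}. Now deg[7]=0, deg[2]=2.
Step 5: smallest deg-1 vertex = 8, p_5 = 1. Add edge {1,8}. Now deg[8]=0, deg[1]=1.
Step 6: smallest deg-1 vertex = 1, p_6 = 6. Add edge {1,6}. Now deg[1]=0, deg[6]=1.
Step 7: smallest deg-1 vertex = 6, p_7 = 2. Add edge {2,6}. Now deg[6]=0, deg[2]=1.
Final: two remaining deg-1 vertices are 2, 9. Add edge {2,9}.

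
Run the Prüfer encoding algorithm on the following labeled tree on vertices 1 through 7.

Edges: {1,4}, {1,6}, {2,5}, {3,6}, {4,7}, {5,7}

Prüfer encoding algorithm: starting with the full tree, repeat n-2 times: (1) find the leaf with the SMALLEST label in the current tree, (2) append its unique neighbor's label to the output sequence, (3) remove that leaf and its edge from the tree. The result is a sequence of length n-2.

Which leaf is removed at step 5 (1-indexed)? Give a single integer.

Answer: 1

Derivation:
Step 1: current leaves = {2,3}. Remove leaf 2 (neighbor: 5).
Step 2: current leaves = {3,5}. Remove leaf 3 (neighbor: 6).
Step 3: current leaves = {5,6}. Remove leaf 5 (neighbor: 7).
Step 4: current leaves = {6,7}. Remove leaf 6 (neighbor: 1).
Step 5: current leaves = {1,7}. Remove leaf 1 (neighbor: 4).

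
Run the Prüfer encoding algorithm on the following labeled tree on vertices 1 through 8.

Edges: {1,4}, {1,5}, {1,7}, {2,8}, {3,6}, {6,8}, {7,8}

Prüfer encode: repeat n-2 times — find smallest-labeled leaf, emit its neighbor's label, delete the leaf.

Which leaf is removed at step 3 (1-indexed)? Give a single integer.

Step 1: current leaves = {2,3,4,5}. Remove leaf 2 (neighbor: 8).
Step 2: current leaves = {3,4,5}. Remove leaf 3 (neighbor: 6).
Step 3: current leaves = {4,5,6}. Remove leaf 4 (neighbor: 1).

Answer: 4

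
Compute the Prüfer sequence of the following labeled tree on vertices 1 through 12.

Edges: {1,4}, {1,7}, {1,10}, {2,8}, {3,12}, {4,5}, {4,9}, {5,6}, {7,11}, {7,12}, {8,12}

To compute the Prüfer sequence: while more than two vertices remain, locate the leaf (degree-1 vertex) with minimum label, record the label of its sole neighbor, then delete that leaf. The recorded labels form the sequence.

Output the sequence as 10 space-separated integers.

Step 1: leaves = {2,3,6,9,10,11}. Remove smallest leaf 2, emit neighbor 8.
Step 2: leaves = {3,6,8,9,10,11}. Remove smallest leaf 3, emit neighbor 12.
Step 3: leaves = {6,8,9,10,11}. Remove smallest leaf 6, emit neighbor 5.
Step 4: leaves = {5,8,9,10,11}. Remove smallest leaf 5, emit neighbor 4.
Step 5: leaves = {8,9,10,11}. Remove smallest leaf 8, emit neighbor 12.
Step 6: leaves = {9,10,11,12}. Remove smallest leaf 9, emit neighbor 4.
Step 7: leaves = {4,10,11,12}. Remove smallest leaf 4, emit neighbor 1.
Step 8: leaves = {10,11,12}. Remove smallest leaf 10, emit neighbor 1.
Step 9: leaves = {1,11,12}. Remove smallest leaf 1, emit neighbor 7.
Step 10: leaves = {11,12}. Remove smallest leaf 11, emit neighbor 7.
Done: 2 vertices remain (7, 12). Sequence = [8 12 5 4 12 4 1 1 7 7]

Answer: 8 12 5 4 12 4 1 1 7 7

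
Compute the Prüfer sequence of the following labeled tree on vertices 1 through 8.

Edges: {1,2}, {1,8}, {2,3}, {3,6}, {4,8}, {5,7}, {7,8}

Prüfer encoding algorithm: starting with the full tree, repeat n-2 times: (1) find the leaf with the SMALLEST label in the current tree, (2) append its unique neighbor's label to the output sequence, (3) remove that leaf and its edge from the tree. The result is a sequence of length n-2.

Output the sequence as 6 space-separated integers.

Step 1: leaves = {4,5,6}. Remove smallest leaf 4, emit neighbor 8.
Step 2: leaves = {5,6}. Remove smallest leaf 5, emit neighbor 7.
Step 3: leaves = {6,7}. Remove smallest leaf 6, emit neighbor 3.
Step 4: leaves = {3,7}. Remove smallest leaf 3, emit neighbor 2.
Step 5: leaves = {2,7}. Remove smallest leaf 2, emit neighbor 1.
Step 6: leaves = {1,7}. Remove smallest leaf 1, emit neighbor 8.
Done: 2 vertices remain (7, 8). Sequence = [8 7 3 2 1 8]

Answer: 8 7 3 2 1 8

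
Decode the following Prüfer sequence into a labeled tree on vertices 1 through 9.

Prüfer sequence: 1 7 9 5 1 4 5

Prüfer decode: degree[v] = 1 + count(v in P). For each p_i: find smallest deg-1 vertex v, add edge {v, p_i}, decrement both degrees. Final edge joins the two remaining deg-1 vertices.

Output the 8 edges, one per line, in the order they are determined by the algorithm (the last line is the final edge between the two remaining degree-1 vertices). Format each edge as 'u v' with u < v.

Answer: 1 2
3 7
6 9
5 7
1 8
1 4
4 5
5 9

Derivation:
Initial degrees: {1:3, 2:1, 3:1, 4:2, 5:3, 6:1, 7:2, 8:1, 9:2}
Step 1: smallest deg-1 vertex = 2, p_1 = 1. Add edge {1,2}. Now deg[2]=0, deg[1]=2.
Step 2: smallest deg-1 vertex = 3, p_2 = 7. Add edge {3,7}. Now deg[3]=0, deg[7]=1.
Step 3: smallest deg-1 vertex = 6, p_3 = 9. Add edge {6,9}. Now deg[6]=0, deg[9]=1.
Step 4: smallest deg-1 vertex = 7, p_4 = 5. Add edge {5,7}. Now deg[7]=0, deg[5]=2.
Step 5: smallest deg-1 vertex = 8, p_5 = 1. Add edge {1,8}. Now deg[8]=0, deg[1]=1.
Step 6: smallest deg-1 vertex = 1, p_6 = 4. Add edge {1,4}. Now deg[1]=0, deg[4]=1.
Step 7: smallest deg-1 vertex = 4, p_7 = 5. Add edge {4,5}. Now deg[4]=0, deg[5]=1.
Final: two remaining deg-1 vertices are 5, 9. Add edge {5,9}.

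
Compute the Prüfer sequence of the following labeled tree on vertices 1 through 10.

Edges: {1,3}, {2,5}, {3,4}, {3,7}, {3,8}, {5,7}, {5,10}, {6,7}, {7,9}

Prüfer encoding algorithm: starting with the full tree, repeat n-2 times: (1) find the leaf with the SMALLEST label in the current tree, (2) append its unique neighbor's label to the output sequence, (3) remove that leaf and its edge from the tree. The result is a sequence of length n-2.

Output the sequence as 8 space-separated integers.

Answer: 3 5 3 7 3 7 7 5

Derivation:
Step 1: leaves = {1,2,4,6,8,9,10}. Remove smallest leaf 1, emit neighbor 3.
Step 2: leaves = {2,4,6,8,9,10}. Remove smallest leaf 2, emit neighbor 5.
Step 3: leaves = {4,6,8,9,10}. Remove smallest leaf 4, emit neighbor 3.
Step 4: leaves = {6,8,9,10}. Remove smallest leaf 6, emit neighbor 7.
Step 5: leaves = {8,9,10}. Remove smallest leaf 8, emit neighbor 3.
Step 6: leaves = {3,9,10}. Remove smallest leaf 3, emit neighbor 7.
Step 7: leaves = {9,10}. Remove smallest leaf 9, emit neighbor 7.
Step 8: leaves = {7,10}. Remove smallest leaf 7, emit neighbor 5.
Done: 2 vertices remain (5, 10). Sequence = [3 5 3 7 3 7 7 5]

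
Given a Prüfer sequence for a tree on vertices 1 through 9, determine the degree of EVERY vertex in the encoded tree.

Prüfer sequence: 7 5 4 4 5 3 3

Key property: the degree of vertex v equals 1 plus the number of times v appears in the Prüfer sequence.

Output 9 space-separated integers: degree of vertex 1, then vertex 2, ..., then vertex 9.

Answer: 1 1 3 3 3 1 2 1 1

Derivation:
p_1 = 7: count[7] becomes 1
p_2 = 5: count[5] becomes 1
p_3 = 4: count[4] becomes 1
p_4 = 4: count[4] becomes 2
p_5 = 5: count[5] becomes 2
p_6 = 3: count[3] becomes 1
p_7 = 3: count[3] becomes 2
Degrees (1 + count): deg[1]=1+0=1, deg[2]=1+0=1, deg[3]=1+2=3, deg[4]=1+2=3, deg[5]=1+2=3, deg[6]=1+0=1, deg[7]=1+1=2, deg[8]=1+0=1, deg[9]=1+0=1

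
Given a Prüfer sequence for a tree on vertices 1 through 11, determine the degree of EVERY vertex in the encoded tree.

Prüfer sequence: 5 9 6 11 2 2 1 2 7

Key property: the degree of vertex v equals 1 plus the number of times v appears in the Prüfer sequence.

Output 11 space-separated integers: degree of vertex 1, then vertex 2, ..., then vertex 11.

Answer: 2 4 1 1 2 2 2 1 2 1 2

Derivation:
p_1 = 5: count[5] becomes 1
p_2 = 9: count[9] becomes 1
p_3 = 6: count[6] becomes 1
p_4 = 11: count[11] becomes 1
p_5 = 2: count[2] becomes 1
p_6 = 2: count[2] becomes 2
p_7 = 1: count[1] becomes 1
p_8 = 2: count[2] becomes 3
p_9 = 7: count[7] becomes 1
Degrees (1 + count): deg[1]=1+1=2, deg[2]=1+3=4, deg[3]=1+0=1, deg[4]=1+0=1, deg[5]=1+1=2, deg[6]=1+1=2, deg[7]=1+1=2, deg[8]=1+0=1, deg[9]=1+1=2, deg[10]=1+0=1, deg[11]=1+1=2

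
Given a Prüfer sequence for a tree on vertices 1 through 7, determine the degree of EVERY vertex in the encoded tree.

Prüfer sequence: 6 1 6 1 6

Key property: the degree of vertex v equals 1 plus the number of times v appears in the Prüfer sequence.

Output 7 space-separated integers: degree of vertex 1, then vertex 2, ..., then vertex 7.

p_1 = 6: count[6] becomes 1
p_2 = 1: count[1] becomes 1
p_3 = 6: count[6] becomes 2
p_4 = 1: count[1] becomes 2
p_5 = 6: count[6] becomes 3
Degrees (1 + count): deg[1]=1+2=3, deg[2]=1+0=1, deg[3]=1+0=1, deg[4]=1+0=1, deg[5]=1+0=1, deg[6]=1+3=4, deg[7]=1+0=1

Answer: 3 1 1 1 1 4 1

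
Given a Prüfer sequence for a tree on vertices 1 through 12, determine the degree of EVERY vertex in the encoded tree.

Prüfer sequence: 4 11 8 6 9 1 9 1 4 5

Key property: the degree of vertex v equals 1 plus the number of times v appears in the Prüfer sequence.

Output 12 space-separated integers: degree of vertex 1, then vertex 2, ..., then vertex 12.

Answer: 3 1 1 3 2 2 1 2 3 1 2 1

Derivation:
p_1 = 4: count[4] becomes 1
p_2 = 11: count[11] becomes 1
p_3 = 8: count[8] becomes 1
p_4 = 6: count[6] becomes 1
p_5 = 9: count[9] becomes 1
p_6 = 1: count[1] becomes 1
p_7 = 9: count[9] becomes 2
p_8 = 1: count[1] becomes 2
p_9 = 4: count[4] becomes 2
p_10 = 5: count[5] becomes 1
Degrees (1 + count): deg[1]=1+2=3, deg[2]=1+0=1, deg[3]=1+0=1, deg[4]=1+2=3, deg[5]=1+1=2, deg[6]=1+1=2, deg[7]=1+0=1, deg[8]=1+1=2, deg[9]=1+2=3, deg[10]=1+0=1, deg[11]=1+1=2, deg[12]=1+0=1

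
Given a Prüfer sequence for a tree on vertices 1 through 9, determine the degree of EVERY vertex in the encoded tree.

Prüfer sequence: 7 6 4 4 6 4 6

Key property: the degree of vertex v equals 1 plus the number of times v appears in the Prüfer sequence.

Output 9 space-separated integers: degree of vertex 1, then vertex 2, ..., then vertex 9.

Answer: 1 1 1 4 1 4 2 1 1

Derivation:
p_1 = 7: count[7] becomes 1
p_2 = 6: count[6] becomes 1
p_3 = 4: count[4] becomes 1
p_4 = 4: count[4] becomes 2
p_5 = 6: count[6] becomes 2
p_6 = 4: count[4] becomes 3
p_7 = 6: count[6] becomes 3
Degrees (1 + count): deg[1]=1+0=1, deg[2]=1+0=1, deg[3]=1+0=1, deg[4]=1+3=4, deg[5]=1+0=1, deg[6]=1+3=4, deg[7]=1+1=2, deg[8]=1+0=1, deg[9]=1+0=1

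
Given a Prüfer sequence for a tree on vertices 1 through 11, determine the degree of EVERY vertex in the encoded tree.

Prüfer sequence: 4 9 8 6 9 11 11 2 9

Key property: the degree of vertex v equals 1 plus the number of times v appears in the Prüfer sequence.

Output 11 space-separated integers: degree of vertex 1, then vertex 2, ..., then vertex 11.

p_1 = 4: count[4] becomes 1
p_2 = 9: count[9] becomes 1
p_3 = 8: count[8] becomes 1
p_4 = 6: count[6] becomes 1
p_5 = 9: count[9] becomes 2
p_6 = 11: count[11] becomes 1
p_7 = 11: count[11] becomes 2
p_8 = 2: count[2] becomes 1
p_9 = 9: count[9] becomes 3
Degrees (1 + count): deg[1]=1+0=1, deg[2]=1+1=2, deg[3]=1+0=1, deg[4]=1+1=2, deg[5]=1+0=1, deg[6]=1+1=2, deg[7]=1+0=1, deg[8]=1+1=2, deg[9]=1+3=4, deg[10]=1+0=1, deg[11]=1+2=3

Answer: 1 2 1 2 1 2 1 2 4 1 3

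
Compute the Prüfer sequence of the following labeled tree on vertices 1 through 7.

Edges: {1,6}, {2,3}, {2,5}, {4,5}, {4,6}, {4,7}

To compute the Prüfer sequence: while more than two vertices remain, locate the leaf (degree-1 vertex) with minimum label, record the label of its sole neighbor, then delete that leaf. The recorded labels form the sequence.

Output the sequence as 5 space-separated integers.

Step 1: leaves = {1,3,7}. Remove smallest leaf 1, emit neighbor 6.
Step 2: leaves = {3,6,7}. Remove smallest leaf 3, emit neighbor 2.
Step 3: leaves = {2,6,7}. Remove smallest leaf 2, emit neighbor 5.
Step 4: leaves = {5,6,7}. Remove smallest leaf 5, emit neighbor 4.
Step 5: leaves = {6,7}. Remove smallest leaf 6, emit neighbor 4.
Done: 2 vertices remain (4, 7). Sequence = [6 2 5 4 4]

Answer: 6 2 5 4 4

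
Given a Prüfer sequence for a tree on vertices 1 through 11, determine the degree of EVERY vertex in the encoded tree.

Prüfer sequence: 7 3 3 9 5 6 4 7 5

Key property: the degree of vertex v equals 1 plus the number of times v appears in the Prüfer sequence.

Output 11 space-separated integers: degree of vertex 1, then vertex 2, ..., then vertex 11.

p_1 = 7: count[7] becomes 1
p_2 = 3: count[3] becomes 1
p_3 = 3: count[3] becomes 2
p_4 = 9: count[9] becomes 1
p_5 = 5: count[5] becomes 1
p_6 = 6: count[6] becomes 1
p_7 = 4: count[4] becomes 1
p_8 = 7: count[7] becomes 2
p_9 = 5: count[5] becomes 2
Degrees (1 + count): deg[1]=1+0=1, deg[2]=1+0=1, deg[3]=1+2=3, deg[4]=1+1=2, deg[5]=1+2=3, deg[6]=1+1=2, deg[7]=1+2=3, deg[8]=1+0=1, deg[9]=1+1=2, deg[10]=1+0=1, deg[11]=1+0=1

Answer: 1 1 3 2 3 2 3 1 2 1 1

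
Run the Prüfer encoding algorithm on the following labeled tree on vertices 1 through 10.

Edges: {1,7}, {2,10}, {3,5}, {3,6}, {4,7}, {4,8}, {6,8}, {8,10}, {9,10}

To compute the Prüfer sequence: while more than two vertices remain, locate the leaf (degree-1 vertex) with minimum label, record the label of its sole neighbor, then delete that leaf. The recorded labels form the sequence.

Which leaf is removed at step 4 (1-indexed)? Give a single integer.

Step 1: current leaves = {1,2,5,9}. Remove leaf 1 (neighbor: 7).
Step 2: current leaves = {2,5,7,9}. Remove leaf 2 (neighbor: 10).
Step 3: current leaves = {5,7,9}. Remove leaf 5 (neighbor: 3).
Step 4: current leaves = {3,7,9}. Remove leaf 3 (neighbor: 6).

Answer: 3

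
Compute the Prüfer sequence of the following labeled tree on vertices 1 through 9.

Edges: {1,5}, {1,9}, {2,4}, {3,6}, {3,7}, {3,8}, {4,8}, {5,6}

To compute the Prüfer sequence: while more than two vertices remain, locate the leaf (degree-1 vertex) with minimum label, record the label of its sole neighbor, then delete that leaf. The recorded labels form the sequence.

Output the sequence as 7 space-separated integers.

Answer: 4 8 3 3 6 5 1

Derivation:
Step 1: leaves = {2,7,9}. Remove smallest leaf 2, emit neighbor 4.
Step 2: leaves = {4,7,9}. Remove smallest leaf 4, emit neighbor 8.
Step 3: leaves = {7,8,9}. Remove smallest leaf 7, emit neighbor 3.
Step 4: leaves = {8,9}. Remove smallest leaf 8, emit neighbor 3.
Step 5: leaves = {3,9}. Remove smallest leaf 3, emit neighbor 6.
Step 6: leaves = {6,9}. Remove smallest leaf 6, emit neighbor 5.
Step 7: leaves = {5,9}. Remove smallest leaf 5, emit neighbor 1.
Done: 2 vertices remain (1, 9). Sequence = [4 8 3 3 6 5 1]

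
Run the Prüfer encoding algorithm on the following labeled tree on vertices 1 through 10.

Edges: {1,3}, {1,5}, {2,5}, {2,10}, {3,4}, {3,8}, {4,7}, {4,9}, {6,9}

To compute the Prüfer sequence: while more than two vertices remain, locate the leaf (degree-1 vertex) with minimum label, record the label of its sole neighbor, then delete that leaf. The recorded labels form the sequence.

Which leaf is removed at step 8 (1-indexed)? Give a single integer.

Step 1: current leaves = {6,7,8,10}. Remove leaf 6 (neighbor: 9).
Step 2: current leaves = {7,8,9,10}. Remove leaf 7 (neighbor: 4).
Step 3: current leaves = {8,9,10}. Remove leaf 8 (neighbor: 3).
Step 4: current leaves = {9,10}. Remove leaf 9 (neighbor: 4).
Step 5: current leaves = {4,10}. Remove leaf 4 (neighbor: 3).
Step 6: current leaves = {3,10}. Remove leaf 3 (neighbor: 1).
Step 7: current leaves = {1,10}. Remove leaf 1 (neighbor: 5).
Step 8: current leaves = {5,10}. Remove leaf 5 (neighbor: 2).

Answer: 5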